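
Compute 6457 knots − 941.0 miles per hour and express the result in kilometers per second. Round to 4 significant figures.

6457 kn = 3.32177 km/s and 941.0 mph = 0.420665 km/s.
3.32177 − 0.420665 ≈ 2.901 km/s.

2.901 kilometers per second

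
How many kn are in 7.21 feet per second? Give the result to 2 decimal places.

1 foot per second = 0.592484 knots.
7.21 × 0.592484 ≈ 4.27 kn.

4.27 knots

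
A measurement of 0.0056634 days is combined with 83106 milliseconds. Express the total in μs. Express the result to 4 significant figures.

0.0056634 d = 4.89318 × 10^8 μs and 83106 ms = 8.31060 × 10^7 μs.
4.89318 × 10^8 + 8.31060 × 10^7 ≈ 5.724 × 10^8 μs.

5.724 × 10^8 microseconds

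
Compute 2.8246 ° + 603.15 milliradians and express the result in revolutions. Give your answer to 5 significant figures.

2.8246 ° = 0.00784611 rev and 603.15 mrad = 0.0959943 rev.
0.00784611 + 0.0959943 ≈ 0.10384 rev.

0.10384 rev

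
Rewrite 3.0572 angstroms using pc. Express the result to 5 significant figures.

9.9077e-27 pc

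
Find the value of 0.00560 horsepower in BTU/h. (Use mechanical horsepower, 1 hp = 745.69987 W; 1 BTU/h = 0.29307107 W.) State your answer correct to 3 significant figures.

1 horsepower = 2544.43 BTU/h.
Thus 0.00560 × 2544.43 ≈ 14.2 BTU/h.

14.2 BTU per hour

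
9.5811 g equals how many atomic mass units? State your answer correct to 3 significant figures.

1 g = 6.02214e+23 atomic mass units.
So 9.5811 × 6.02214e+23 ≈ 5.77e+24 u.

5.77e+24 u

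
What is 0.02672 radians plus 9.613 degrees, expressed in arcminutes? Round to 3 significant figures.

0.02672 rad = 91.8566 arcmin and 9.613 ° = 576.780 arcmin.
91.8566 + 576.780 ≈ 669 arcmin.

669 arcminutes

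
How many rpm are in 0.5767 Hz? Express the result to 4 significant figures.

1 Hz = 60.0000 rpm.
Thus 0.5767 × 60.0000 ≈ 34.60 rpm.

34.60 rpm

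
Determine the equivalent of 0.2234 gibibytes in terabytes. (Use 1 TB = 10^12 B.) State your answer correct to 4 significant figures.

1 GiB = 0.00107374 terabytes.
Then 0.2234 × 0.00107374 ≈ 0.0002399 TB.

0.0002399 TB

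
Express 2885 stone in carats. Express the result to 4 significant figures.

9.160e+7 carats

1 stone = 31751.5 ct.
Thus 2885 × 31751.5 ≈ 9.160e+7 ct.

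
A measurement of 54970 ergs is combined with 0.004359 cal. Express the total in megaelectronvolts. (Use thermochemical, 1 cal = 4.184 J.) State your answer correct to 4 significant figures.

54970 erg = 3.43096 × 10^10 MeV and 0.004359 cal = 1.13833 × 10^11 MeV.
3.43096 × 10^10 + 1.13833 × 10^11 ≈ 1.481 × 10^11 MeV.

1.481 × 10^11 MeV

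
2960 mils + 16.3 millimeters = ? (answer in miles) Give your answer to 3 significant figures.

5.68 × 10^-5 mi

2960 mil = 4.67172 × 10^-5 mi and 16.3 mm = 1.01284 × 10^-5 mi.
4.67172 × 10^-5 + 1.01284 × 10^-5 ≈ 5.68 × 10^-5 mi.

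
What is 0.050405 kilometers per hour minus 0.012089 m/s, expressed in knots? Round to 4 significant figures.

0.003717 kn

0.050405 km/h = 0.0272165 kn and 0.012089 m/s = 0.0234991 kn.
0.0272165 − 0.0234991 ≈ 0.003717 kn.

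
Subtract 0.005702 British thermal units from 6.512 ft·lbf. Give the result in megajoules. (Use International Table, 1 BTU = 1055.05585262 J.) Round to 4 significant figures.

2.813 × 10^-6 MJ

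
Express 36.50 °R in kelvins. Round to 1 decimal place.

20.3 K

°R = K × 9/5.
Applying the formula gives 20.3 K.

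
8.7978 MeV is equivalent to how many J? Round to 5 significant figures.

1 megaelectronvolt = 1.60218e-13 J.
Thus 8.7978 × 1.60218e-13 ≈ 1.4096e-12 J.

1.4096e-12 joules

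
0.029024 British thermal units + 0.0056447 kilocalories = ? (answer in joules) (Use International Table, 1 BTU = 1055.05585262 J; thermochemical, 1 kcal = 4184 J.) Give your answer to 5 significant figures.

54.239 J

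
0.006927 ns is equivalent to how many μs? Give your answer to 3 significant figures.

6.93e-6 μs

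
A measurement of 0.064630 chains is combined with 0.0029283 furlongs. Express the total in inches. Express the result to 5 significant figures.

0.064630 chain = 51.1870 in and 0.0029283 furlong = 23.1921 in.
51.1870 + 23.1921 ≈ 74.379 in.

74.379 in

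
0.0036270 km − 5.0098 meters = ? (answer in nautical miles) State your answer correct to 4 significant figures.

0.0036270 km = 0.00195842 nmi and 5.0098 m = 0.00270508 nmi.
0.00195842 − 0.00270508 ≈ -0.0007467 nmi.

-0.0007467 nmi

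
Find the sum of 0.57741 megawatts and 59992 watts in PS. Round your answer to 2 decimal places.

0.57741 MW = 785.059 PS and 59992 W = 81.5664 PS.
785.059 + 81.5664 ≈ 866.63 PS.

866.63 metric horsepower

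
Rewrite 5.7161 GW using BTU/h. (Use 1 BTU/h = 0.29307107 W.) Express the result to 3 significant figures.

1 GW = 3.41214e+9 BTU/h.
5.7161 × 3.41214e+9 ≈ 1.95e+10 BTU/h.

1.95e+10 BTU per hour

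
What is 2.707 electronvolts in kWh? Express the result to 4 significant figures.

1 eV = 4.45049 × 10^-26 kWh.
So 2.707 × 4.45049 × 10^-26 ≈ 1.205 × 10^-25 kWh.

1.205 × 10^-25 kWh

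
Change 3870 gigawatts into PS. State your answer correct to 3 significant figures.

1 GW = 1.35962e+6 metric horsepower.
So 3870 × 1.35962e+6 ≈ 5.26e+9 PS.

5.26e+9 PS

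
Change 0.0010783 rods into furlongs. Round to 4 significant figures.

2.696 × 10^-5 furlongs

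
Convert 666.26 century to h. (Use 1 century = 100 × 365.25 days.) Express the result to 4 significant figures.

5.840e+8 h

1 century = 876600 h.
Thus 666.26 × 876600 ≈ 5.840e+8 h.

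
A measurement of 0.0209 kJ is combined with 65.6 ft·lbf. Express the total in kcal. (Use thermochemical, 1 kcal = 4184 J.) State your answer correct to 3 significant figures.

0.0263 kcal

0.0209 kJ = 0.00499522 kcal and 65.6 ft·lbf = 0.0212576 kcal.
0.00499522 + 0.0212576 ≈ 0.0263 kcal.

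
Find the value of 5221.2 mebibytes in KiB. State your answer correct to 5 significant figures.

5.3465 × 10^6 kibibytes

1 mebibyte = 1024.00 KiB.
So 5221.2 × 1024.00 ≈ 5.3465 × 10^6 KiB.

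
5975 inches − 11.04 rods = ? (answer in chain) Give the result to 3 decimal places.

4.784 chains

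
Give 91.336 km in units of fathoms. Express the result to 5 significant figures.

49943 fathoms

1 kilometer = 546.807 fathom.
Then 91.336 × 546.807 ≈ 49943 fathom.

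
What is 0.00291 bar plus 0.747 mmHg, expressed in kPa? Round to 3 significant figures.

0.00291 bar = 0.291000 kPa and 0.747 mmHg = 0.0995918 kPa.
0.291000 + 0.0995918 ≈ 0.391 kPa.

0.391 kPa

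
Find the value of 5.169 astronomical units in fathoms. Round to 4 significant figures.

4.228 × 10^11 fathoms

1 astronomical unit = 8.18011 × 10^10 fathoms.
5.169 × 8.18011 × 10^10 ≈ 4.228 × 10^11 fathom.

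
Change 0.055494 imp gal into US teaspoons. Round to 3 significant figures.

1 imp gal = 922.330 US teaspoons.
Thus 0.055494 × 922.330 ≈ 51.2 US tsp.

51.2 US tsp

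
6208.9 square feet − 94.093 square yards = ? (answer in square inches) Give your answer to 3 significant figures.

772000 in²

6208.9 ft² = 894082 in² and 94.093 yd² = 121945 in².
894082 − 121945 ≈ 772000 in².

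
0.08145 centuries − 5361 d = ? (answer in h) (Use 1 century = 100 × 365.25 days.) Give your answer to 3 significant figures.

0.08145 century = 71399.1 h and 5361 d = 128664 h.
71399.1 − 128664 ≈ -57300 h.

-57300 h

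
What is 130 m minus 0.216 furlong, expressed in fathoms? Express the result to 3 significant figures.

47.3 fathoms

130 m = 71.0849 fathom and 0.216 furlong = 23.7600 fathom.
71.0849 − 23.7600 ≈ 47.3 fathom.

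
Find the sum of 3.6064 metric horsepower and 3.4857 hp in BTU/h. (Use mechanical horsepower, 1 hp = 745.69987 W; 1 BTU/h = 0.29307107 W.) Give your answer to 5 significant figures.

3.6064 PS = 9050.71 BTU/h and 3.4857 hp = 8869.13 BTU/h.
9050.71 + 8869.13 ≈ 17920 BTU/h.

17920 BTU per hour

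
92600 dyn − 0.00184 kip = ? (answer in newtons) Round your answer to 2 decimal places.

92600 dyn = 0.926000 N and 0.00184 kip = 8.18473 N.
0.926000 − 8.18473 ≈ -7.26 N.

-7.26 N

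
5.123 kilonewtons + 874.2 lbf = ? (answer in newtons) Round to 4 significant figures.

9012 newtons

5.123 kN = 5123.00 N and 874.2 lbf = 3888.64 N.
5123.00 + 3888.64 ≈ 9012 N.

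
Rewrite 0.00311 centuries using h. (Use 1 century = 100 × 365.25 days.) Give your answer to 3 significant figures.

2730 hours

1 century = 876600 h.
0.00311 × 876600 ≈ 2730 h.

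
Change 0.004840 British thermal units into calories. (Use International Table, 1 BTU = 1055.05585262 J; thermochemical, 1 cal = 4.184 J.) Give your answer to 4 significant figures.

1 British thermal unit = 252.164 cal.
Thus 0.004840 × 252.164 ≈ 1.220 cal.

1.220 cal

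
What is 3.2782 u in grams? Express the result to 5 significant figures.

1 u = 1.66054 × 10^-24 grams.
Then 3.2782 × 1.66054 × 10^-24 ≈ 5.4436 × 10^-24 g.

5.4436 × 10^-24 grams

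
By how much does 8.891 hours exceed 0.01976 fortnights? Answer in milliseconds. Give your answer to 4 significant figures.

8.106e+6 milliseconds

8.891 h = 3.20076e+7 ms and 0.01976 fortnight = 2.39017e+7 ms.
3.20076e+7 − 2.39017e+7 ≈ 8.106e+6 ms.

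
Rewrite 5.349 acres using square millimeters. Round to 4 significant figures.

2.165e+10 mm²

1 acre = 4.04686e+9 mm².
Thus 5.349 × 4.04686e+9 ≈ 2.165e+10 mm².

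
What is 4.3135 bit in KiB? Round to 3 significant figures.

0.000527 kibibytes

1 bit = 0.000122070 KiB.
4.3135 × 0.000122070 ≈ 0.000527 KiB.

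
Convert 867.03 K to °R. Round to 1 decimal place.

1560.7 °R

°R = K × 9/5.
Applying the formula gives 1560.7 °R.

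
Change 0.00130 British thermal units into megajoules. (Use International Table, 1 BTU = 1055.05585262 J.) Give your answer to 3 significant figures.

1.37e-6 megajoules

1 BTU = 0.00105506 megajoules.
Thus 0.00130 × 0.00105506 ≈ 1.37e-6 MJ.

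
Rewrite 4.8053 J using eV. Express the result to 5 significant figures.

2.9992 × 10^19 eV

1 J = 6.24151 × 10^18 eV.
Thus 4.8053 × 6.24151 × 10^18 ≈ 2.9992 × 10^19 eV.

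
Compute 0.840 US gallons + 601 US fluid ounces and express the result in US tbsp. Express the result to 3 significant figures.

1420 US tbsp

0.840 US gal = 215.040 US tbsp and 601 US fl oz = 1202.00 US tbsp.
215.040 + 1202.00 ≈ 1420 US tbsp.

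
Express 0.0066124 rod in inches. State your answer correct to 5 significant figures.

1.3093 in

1 rod = 198.000 in.
So 0.0066124 × 198.000 ≈ 1.3093 in.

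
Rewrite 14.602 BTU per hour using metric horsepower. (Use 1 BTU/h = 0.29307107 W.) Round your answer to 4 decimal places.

1 BTU/h = 0.000398466 PS.
Then 14.602 × 0.000398466 ≈ 0.0058 PS.

0.0058 PS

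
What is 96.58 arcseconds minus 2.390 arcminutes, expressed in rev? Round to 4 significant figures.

96.58 arcsec = 7.45216 × 10^-5 rev and 2.390 arcmin = 0.000110648 rev.
7.45216 × 10^-5 − 0.000110648 ≈ -3.613 × 10^-5 rev.

-3.613 × 10^-5 revolutions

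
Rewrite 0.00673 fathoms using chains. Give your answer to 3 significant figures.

1 fathom = 0.0909091 chain.
So 0.00673 × 0.0909091 ≈ 0.000612 chain.

0.000612 chain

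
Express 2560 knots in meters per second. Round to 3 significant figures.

1 kn = 0.514444 meters per second.
2560 × 0.514444 ≈ 1320 m/s.

1320 meters per second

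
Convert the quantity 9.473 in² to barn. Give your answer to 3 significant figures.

6.11e+25 barn

1 square inch = 6.45160e+24 barn.
So 9.473 × 6.45160e+24 ≈ 6.11e+25 barn.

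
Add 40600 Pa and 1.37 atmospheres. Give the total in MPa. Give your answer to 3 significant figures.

40600 Pa = 0.0406000 MPa and 1.37 atm = 0.138815 MPa.
0.0406000 + 0.138815 ≈ 0.179 MPa.

0.179 MPa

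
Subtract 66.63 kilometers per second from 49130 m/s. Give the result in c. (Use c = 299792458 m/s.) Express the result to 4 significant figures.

-5.837e-5 times the speed of light

49130 m/s = 0.000163880 c and 66.63 km/s = 0.000222254 c.
0.000163880 − 0.000222254 ≈ -5.837e-5 c.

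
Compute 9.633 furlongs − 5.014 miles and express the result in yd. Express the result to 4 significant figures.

9.633 furlong = 2119.26 yd and 5.014 mi = 8824.64 yd.
2119.26 − 8824.64 ≈ -6705 yd.

-6705 yd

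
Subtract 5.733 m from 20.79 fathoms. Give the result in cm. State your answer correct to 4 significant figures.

20.79 fathom = 3802.08 cm and 5.733 m = 573.300 cm.
3802.08 − 573.300 ≈ 3229 cm.

3229 cm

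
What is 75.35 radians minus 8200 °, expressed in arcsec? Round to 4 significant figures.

75.35 rad = 1.55421 × 10^7 arcsec and 8200 ° = 2.95200 × 10^7 arcsec.
1.55421 × 10^7 − 2.95200 × 10^7 ≈ -1.398 × 10^7 arcsec.

-1.398 × 10^7 arcseconds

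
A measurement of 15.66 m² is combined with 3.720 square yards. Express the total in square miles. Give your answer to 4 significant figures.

15.66 m² = 6.04636e-6 mi² and 3.720 yd² = 1.20093e-6 mi².
6.04636e-6 + 1.20093e-6 ≈ 7.247e-6 mi².

7.247e-6 square miles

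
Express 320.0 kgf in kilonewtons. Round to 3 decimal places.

3.138 kilonewtons

1 kgf = 0.00980665 kilonewtons.
So 320.0 × 0.00980665 ≈ 3.138 kN.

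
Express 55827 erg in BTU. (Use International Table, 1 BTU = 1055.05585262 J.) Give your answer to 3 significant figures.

5.29 × 10^-6 British thermal units

1 erg = 9.47817 × 10^-11 British thermal units.
Thus 55827 × 9.47817 × 10^-11 ≈ 5.29 × 10^-6 BTU.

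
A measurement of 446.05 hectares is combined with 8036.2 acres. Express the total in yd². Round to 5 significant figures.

446.05 ha = 5.33471e+6 yd² and 8036.2 acre = 3.88952e+7 yd².
5.33471e+6 + 3.88952e+7 ≈ 4.4230e+7 yd².

4.4230e+7 yd²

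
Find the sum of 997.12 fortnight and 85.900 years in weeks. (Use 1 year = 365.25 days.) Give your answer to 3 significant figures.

6480 wk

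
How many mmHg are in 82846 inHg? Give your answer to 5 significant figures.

1 inHg = 25.4000 mmHg.
So 82846 × 25.4000 ≈ 2.1043 × 10^6 mmHg.

2.1043 × 10^6 mmHg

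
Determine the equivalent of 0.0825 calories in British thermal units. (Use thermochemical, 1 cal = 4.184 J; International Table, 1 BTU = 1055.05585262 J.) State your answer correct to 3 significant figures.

0.000327 BTU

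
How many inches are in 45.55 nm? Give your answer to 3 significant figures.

1.79 × 10^-6 inches

1 nm = 3.93701 × 10^-8 inches.
Then 45.55 × 3.93701 × 10^-8 ≈ 1.79 × 10^-6 in.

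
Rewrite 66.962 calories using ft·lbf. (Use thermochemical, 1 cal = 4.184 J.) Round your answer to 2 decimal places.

1 cal = 3.08596 ft·lbf.
So 66.962 × 3.08596 ≈ 206.64 ft·lbf.

206.64 ft·lbf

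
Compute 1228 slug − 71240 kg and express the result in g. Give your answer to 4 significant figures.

-5.332e+7 grams

1228 slug = 1.79213e+7 g and 71240 kg = 7.12400e+7 g.
1.79213e+7 − 7.12400e+7 ≈ -5.332e+7 g.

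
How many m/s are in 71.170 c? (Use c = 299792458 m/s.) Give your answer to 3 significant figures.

2.13 × 10^10 m/s

1 speed of light = 2.99792 × 10^8 m/s.
So 71.170 × 2.99792 × 10^8 ≈ 2.13 × 10^10 m/s.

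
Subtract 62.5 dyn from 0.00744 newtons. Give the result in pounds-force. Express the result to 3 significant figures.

0.00153 pounds-force

0.00744 N = 0.00167258 lbf and 62.5 dyn = 0.000140506 lbf.
0.00167258 − 0.000140506 ≈ 0.00153 lbf.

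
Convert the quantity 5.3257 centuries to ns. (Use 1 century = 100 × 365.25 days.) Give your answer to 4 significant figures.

1 century = 3.15576 × 10^18 ns.
Then 5.3257 × 3.15576 × 10^18 ≈ 1.681 × 10^19 ns.

1.681 × 10^19 nanoseconds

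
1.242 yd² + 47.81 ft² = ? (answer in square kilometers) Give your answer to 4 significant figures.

1.242 yd² = 1.03847 × 10^-6 km² and 47.81 ft² = 4.44169 × 10^-6 km².
1.03847 × 10^-6 + 4.44169 × 10^-6 ≈ 5.480 × 10^-6 km².

5.480 × 10^-6 km²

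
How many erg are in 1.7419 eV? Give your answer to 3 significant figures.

2.79 × 10^-12 erg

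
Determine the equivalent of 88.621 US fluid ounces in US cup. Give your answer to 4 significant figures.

1 US fluid ounce = 0.125000 US cup.
Then 88.621 × 0.125000 ≈ 11.08 US cup.

11.08 US cup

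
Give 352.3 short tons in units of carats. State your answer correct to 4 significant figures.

1.598e+9 carats

1 short ton = 4.53592e+6 ct.
Then 352.3 × 4.53592e+6 ≈ 1.598e+9 ct.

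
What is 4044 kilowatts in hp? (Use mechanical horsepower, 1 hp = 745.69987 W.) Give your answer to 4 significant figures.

1 kilowatt = 1.34102 horsepower.
Then 4044 × 1.34102 ≈ 5423 hp.

5423 hp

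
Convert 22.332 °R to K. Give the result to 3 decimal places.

12.407 K

°R = K × 9/5.
Applying the formula gives 12.407 K.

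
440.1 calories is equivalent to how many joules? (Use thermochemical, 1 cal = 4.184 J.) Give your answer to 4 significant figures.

1 cal = 4.18400 J.
Then 440.1 × 4.18400 ≈ 1841 J.

1841 J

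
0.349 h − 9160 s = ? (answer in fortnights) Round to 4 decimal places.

0.349 h = 0.00103869 fortnight and 9160 s = 0.00757275 fortnight.
0.00103869 − 0.00757275 ≈ -0.0065 fortnight.

-0.0065 fortnight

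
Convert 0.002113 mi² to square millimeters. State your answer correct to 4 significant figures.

5.473e+9 square millimeters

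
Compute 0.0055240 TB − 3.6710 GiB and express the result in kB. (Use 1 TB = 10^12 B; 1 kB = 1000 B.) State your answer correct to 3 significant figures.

0.0055240 TB = 5.52400e+6 kB and 3.6710 GiB = 3.94171e+6 kB.
5.52400e+6 − 3.94171e+6 ≈ 1.58e+6 kB.

1.58e+6 kilobytes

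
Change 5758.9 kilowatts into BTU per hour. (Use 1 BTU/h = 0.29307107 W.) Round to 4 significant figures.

1 kW = 3412.14 BTU per hour.
5758.9 × 3412.14 ≈ 1.965e+7 BTU/h.

1.965e+7 BTU/h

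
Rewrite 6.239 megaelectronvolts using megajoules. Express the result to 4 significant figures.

9.996e-19 megajoules

1 megaelectronvolt = 1.60218e-19 megajoules.
Thus 6.239 × 1.60218e-19 ≈ 9.996e-19 MJ.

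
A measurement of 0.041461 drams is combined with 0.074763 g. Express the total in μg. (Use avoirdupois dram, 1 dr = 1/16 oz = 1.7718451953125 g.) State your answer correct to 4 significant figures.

148200 micrograms

0.041461 dr = 73462.5 μg and 0.074763 g = 74763.0 μg.
73462.5 + 74763.0 ≈ 148200 μg.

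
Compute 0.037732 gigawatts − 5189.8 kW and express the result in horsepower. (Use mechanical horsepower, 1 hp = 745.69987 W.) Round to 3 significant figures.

0.037732 GW = 50599.4 hp and 5189.8 kW = 6959.64 hp.
50599.4 − 6959.64 ≈ 43600 hp.

43600 hp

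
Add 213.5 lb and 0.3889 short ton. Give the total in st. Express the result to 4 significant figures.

213.5 lb = 15.2500 st and 0.3889 short ton = 55.5571 st.
15.2500 + 55.5571 ≈ 70.81 st.

70.81 stone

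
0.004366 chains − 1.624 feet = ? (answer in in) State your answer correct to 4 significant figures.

0.004366 chain = 3.45787 in and 1.624 ft = 19.4880 in.
3.45787 − 19.4880 ≈ -16.03 in.

-16.03 inches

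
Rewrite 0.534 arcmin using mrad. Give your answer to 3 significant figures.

1 arcminute = 0.290888 mrad.
Thus 0.534 × 0.290888 ≈ 0.155 mrad.

0.155 mrad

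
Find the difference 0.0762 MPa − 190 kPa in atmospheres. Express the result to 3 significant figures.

-1.12 atm

0.0762 MPa = 0.752036 atm and 190 kPa = 1.87515 atm.
0.752036 − 1.87515 ≈ -1.12 atm.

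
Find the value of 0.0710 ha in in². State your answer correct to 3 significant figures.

1 hectare = 1.55000 × 10^7 in².
So 0.0710 × 1.55000 × 10^7 ≈ 1.10 × 10^6 in².

1.10 × 10^6 square inches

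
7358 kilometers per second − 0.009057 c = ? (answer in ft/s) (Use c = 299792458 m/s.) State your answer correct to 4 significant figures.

1.523 × 10^7 ft/s

7358 km/s = 2.41404 × 10^7 ft/s and 0.009057 c = 8.90820 × 10^6 ft/s.
2.41404 × 10^7 − 8.90820 × 10^6 ≈ 1.523 × 10^7 ft/s.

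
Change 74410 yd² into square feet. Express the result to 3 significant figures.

1 yd² = 9.00000 square feet.
Then 74410 × 9.00000 ≈ 670000 ft².

670000 square feet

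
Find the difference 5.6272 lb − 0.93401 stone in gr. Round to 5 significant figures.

-52143 gr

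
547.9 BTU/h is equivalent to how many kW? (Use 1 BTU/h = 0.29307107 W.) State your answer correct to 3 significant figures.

0.161 kilowatts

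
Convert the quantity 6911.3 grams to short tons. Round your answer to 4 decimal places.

1 g = 1.10231 × 10^-6 short tons.
6911.3 × 1.10231 × 10^-6 ≈ 0.0076 short ton.

0.0076 short ton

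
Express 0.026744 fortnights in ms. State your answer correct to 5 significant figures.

3.2350e+7 milliseconds

1 fortnight = 1.20960e+9 milliseconds.
Thus 0.026744 × 1.20960e+9 ≈ 3.2350e+7 ms.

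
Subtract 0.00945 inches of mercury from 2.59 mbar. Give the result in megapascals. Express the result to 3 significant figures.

0.000227 megapascals

2.59 mbar = 0.000259000 MPa and 0.00945 inHg = 3.20014e-5 MPa.
0.000259000 − 3.20014e-5 ≈ 0.000227 MPa.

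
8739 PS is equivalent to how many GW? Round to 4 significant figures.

1 metric horsepower = 7.35499 × 10^-7 GW.
Then 8739 × 7.35499 × 10^-7 ≈ 0.006428 GW.

0.006428 gigawatts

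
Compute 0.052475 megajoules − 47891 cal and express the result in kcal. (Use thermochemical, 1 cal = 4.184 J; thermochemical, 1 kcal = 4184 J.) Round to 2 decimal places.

0.052475 MJ = 12.5418 kcal and 47891 cal = 47.8910 kcal.
12.5418 − 47.8910 ≈ -35.35 kcal.

-35.35 kilocalories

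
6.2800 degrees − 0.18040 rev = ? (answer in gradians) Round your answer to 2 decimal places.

-65.18 gradians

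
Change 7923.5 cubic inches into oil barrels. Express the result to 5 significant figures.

0.81669 bbl

1 in³ = 0.000103072 oil barrels.
Thus 7923.5 × 0.000103072 ≈ 0.81669 bbl.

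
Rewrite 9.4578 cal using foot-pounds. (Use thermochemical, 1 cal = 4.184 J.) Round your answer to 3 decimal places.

1 calorie = 3.08596 ft·lbf.
Thus 9.4578 × 3.08596 ≈ 29.186 ft·lbf.

29.186 foot-pounds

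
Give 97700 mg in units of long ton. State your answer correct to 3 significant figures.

9.62 × 10^-5 long ton

1 milligram = 9.84207 × 10^-10 long ton.
So 97700 × 9.84207 × 10^-10 ≈ 9.62 × 10^-5 long ton.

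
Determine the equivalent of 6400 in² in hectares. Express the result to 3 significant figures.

1 in² = 6.45160e-8 ha.
So 6400 × 6.45160e-8 ≈ 0.000413 ha.

0.000413 hectares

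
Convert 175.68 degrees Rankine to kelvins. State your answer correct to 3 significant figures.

97.6 kelvins

°R = K × 9/5.
Applying the formula gives 97.6 K.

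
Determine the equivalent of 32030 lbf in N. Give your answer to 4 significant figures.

1 pound-force = 4.44822 newtons.
32030 × 4.44822 ≈ 142500 N.

142500 newtons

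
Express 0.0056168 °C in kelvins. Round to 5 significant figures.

K = °C + 273.15.
Applying the formula gives 273.16 K.

273.16 K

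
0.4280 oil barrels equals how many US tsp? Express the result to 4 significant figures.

1 bbl = 32256.0 US tsp.
So 0.4280 × 32256.0 ≈ 13810 US tsp.

13810 US teaspoons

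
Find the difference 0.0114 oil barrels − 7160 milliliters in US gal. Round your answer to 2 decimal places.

-1.41 US gal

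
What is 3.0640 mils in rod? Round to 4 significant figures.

1 mil = 5.05051 × 10^-6 rod.
So 3.0640 × 5.05051 × 10^-6 ≈ 1.547 × 10^-5 rod.

1.547 × 10^-5 rods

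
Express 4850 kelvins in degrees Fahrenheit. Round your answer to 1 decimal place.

K = (°F + 459.67) × 5/9.
Applying the formula gives 8270.3 °F.

8270.3 °F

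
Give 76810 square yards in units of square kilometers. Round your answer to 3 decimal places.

1 yd² = 8.36127e-7 km².
Then 76810 × 8.36127e-7 ≈ 0.064 km².

0.064 square kilometers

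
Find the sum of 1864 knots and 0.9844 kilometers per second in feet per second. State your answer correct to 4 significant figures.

6376 ft/s

1864 kn = 3146.08 ft/s and 0.9844 km/s = 3229.66 ft/s.
3146.08 + 3229.66 ≈ 6376 ft/s.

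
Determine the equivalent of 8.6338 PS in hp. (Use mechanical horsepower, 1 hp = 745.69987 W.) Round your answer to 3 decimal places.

1 PS = 0.986320 horsepower.
Then 8.6338 × 0.986320 ≈ 8.516 hp.

8.516 horsepower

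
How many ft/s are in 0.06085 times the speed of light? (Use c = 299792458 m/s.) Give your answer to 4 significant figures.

5.985 × 10^7 ft/s

1 c = 9.83571 × 10^8 feet per second.
So 0.06085 × 9.83571 × 10^8 ≈ 5.985 × 10^7 ft/s.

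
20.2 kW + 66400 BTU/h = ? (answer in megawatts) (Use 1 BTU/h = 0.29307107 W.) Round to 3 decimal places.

0.040 MW

20.2 kW = 0.0202000 MW and 66400 BTU/h = 0.0194599 MW.
0.0202000 + 0.0194599 ≈ 0.040 MW.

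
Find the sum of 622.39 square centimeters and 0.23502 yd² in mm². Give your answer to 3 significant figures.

259000 mm²

622.39 cm² = 62239.0 mm² and 0.23502 yd² = 196507 mm².
62239.0 + 196507 ≈ 259000 mm².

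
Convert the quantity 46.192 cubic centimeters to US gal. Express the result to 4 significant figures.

0.01220 US gallons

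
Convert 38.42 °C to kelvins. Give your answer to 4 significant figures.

311.6 kelvins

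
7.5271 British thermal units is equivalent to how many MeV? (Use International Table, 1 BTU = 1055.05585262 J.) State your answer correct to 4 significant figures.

4.957 × 10^16 megaelectronvolts

1 BTU = 6.58514 × 10^15 MeV.
So 7.5271 × 6.58514 × 10^15 ≈ 4.957 × 10^16 MeV.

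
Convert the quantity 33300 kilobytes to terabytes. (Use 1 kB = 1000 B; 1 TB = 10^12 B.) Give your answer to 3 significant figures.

3.33 × 10^-5 TB

1 kilobyte = 1.00000 × 10^-9 terabytes.
Thus 33300 × 1.00000 × 10^-9 ≈ 3.33 × 10^-5 TB.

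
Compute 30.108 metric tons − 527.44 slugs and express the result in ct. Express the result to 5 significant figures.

1.1205 × 10^8 ct

30.108 t = 1.50540 × 10^8 ct and 527.44 slug = 3.84870 × 10^7 ct.
1.50540 × 10^8 − 3.84870 × 10^7 ≈ 1.1205 × 10^8 ct.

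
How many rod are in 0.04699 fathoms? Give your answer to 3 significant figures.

0.0171 rod

1 fathom = 0.363636 rods.
Then 0.04699 × 0.363636 ≈ 0.0171 rod.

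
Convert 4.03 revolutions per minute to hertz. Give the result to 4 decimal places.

0.0672 hertz

1 revolution per minute = 0.0166667 Hz.
Thus 4.03 × 0.0166667 ≈ 0.0672 Hz.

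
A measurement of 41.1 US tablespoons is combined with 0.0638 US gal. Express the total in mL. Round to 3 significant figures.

849 mL

41.1 US tbsp = 607.736 mL and 0.0638 US gal = 241.509 mL.
607.736 + 241.509 ≈ 849 mL.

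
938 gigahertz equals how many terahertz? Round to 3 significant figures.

1 GHz = 0.00100000 terahertz.
So 938 × 0.00100000 ≈ 0.938 THz.

0.938 THz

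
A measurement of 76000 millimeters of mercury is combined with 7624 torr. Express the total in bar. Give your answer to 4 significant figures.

76000 mmHg = 101.325 bar and 7624 torr = 10.1645 bar.
101.325 + 10.1645 ≈ 111.5 bar.

111.5 bar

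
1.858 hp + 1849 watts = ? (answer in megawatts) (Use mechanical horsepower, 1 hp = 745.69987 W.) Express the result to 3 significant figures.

1.858 hp = 0.00138551 MW and 1849 W = 0.00184900 MW.
0.00138551 + 0.00184900 ≈ 0.00323 MW.

0.00323 MW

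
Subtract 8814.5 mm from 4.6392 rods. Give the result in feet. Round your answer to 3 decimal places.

4.6392 rod = 76.5468 ft and 8814.5 mm = 28.9190 ft.
76.5468 − 28.9190 ≈ 47.628 ft.

47.628 ft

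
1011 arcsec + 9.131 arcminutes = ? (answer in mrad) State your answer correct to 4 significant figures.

7.558 mrad

1011 arcsec = 4.90147 mrad and 9.131 arcmin = 2.65610 mrad.
4.90147 + 2.65610 ≈ 7.558 mrad.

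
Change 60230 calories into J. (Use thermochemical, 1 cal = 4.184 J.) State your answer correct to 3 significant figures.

1 calorie = 4.18400 joules.
Then 60230 × 4.18400 ≈ 252000 J.

252000 J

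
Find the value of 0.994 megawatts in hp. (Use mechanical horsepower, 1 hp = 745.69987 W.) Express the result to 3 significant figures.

1330 hp

1 megawatt = 1341.02 hp.
0.994 × 1341.02 ≈ 1330 hp.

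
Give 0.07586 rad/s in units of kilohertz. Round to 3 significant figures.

1 radian per second = 0.000159155 kilohertz.
So 0.07586 × 0.000159155 ≈ 1.21e-5 kHz.

1.21e-5 kHz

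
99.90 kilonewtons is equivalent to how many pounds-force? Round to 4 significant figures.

22460 pounds-force

1 kilonewton = 224.809 lbf.
So 99.90 × 224.809 ≈ 22460 lbf.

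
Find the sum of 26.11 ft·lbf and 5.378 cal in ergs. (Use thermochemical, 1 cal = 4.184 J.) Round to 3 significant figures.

5.79e+8 erg

26.11 ft·lbf = 3.54004e+8 erg and 5.378 cal = 2.25016e+8 erg.
3.54004e+8 + 2.25016e+8 ≈ 5.79e+8 erg.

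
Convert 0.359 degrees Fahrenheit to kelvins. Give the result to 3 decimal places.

K = (°F + 459.67) × 5/9.
Applying the formula gives 255.572 K.

255.572 K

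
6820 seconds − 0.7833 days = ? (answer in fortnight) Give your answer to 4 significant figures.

6820 s = 0.00563823 fortnight and 0.7833 d = 0.0559500 fortnight.
0.00563823 − 0.0559500 ≈ -0.05031 fortnight.

-0.05031 fortnight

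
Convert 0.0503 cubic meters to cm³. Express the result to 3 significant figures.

1 cubic meter = 1.00000e+6 cm³.
Then 0.0503 × 1.00000e+6 ≈ 50300 cm³.

50300 cubic centimeters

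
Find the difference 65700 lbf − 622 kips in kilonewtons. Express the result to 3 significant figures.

65700 lbf = 292.248 kN and 622 kip = 2766.79 kN.
292.248 − 2766.79 ≈ -2470 kN.

-2470 kN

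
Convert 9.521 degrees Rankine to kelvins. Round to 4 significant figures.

°R = K × 9/5.
Applying the formula gives 5.289 K.

5.289 K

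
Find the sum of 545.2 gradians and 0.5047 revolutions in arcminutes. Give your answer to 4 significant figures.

40340 arcminutes

545.2 grad = 29440.8 arcmin and 0.5047 rev = 10901.5 arcmin.
29440.8 + 10901.5 ≈ 40340 arcmin.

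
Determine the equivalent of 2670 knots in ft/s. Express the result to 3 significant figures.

4510 feet per second

1 kn = 1.68781 ft/s.
Then 2670 × 1.68781 ≈ 4510 ft/s.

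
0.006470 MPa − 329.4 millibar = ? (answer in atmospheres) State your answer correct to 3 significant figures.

-0.261 atmospheres

0.006470 MPa = 0.0638539 atm and 329.4 mbar = 0.325093 atm.
0.0638539 − 0.325093 ≈ -0.261 atm.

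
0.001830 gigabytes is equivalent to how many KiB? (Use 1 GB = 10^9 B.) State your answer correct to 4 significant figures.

1 gigabyte = 976562.5 kibibytes.
So 0.001830 × 976562.5 ≈ 1787 KiB.

1787 kibibytes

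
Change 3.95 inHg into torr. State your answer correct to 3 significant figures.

1 inch of mercury = 25.4000 torr.
3.95 × 25.4000 ≈ 100 torr.

100 torr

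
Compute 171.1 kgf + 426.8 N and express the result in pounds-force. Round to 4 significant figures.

473.2 lbf

171.1 kgf = 377.211 lbf and 426.8 N = 95.9485 lbf.
377.211 + 95.9485 ≈ 473.2 lbf.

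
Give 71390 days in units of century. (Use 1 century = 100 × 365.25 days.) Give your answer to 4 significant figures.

1.955 centuries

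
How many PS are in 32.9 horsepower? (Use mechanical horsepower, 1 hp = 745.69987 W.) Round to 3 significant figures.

1 hp = 1.01387 metric horsepower.
So 32.9 × 1.01387 ≈ 33.4 PS.

33.4 metric horsepower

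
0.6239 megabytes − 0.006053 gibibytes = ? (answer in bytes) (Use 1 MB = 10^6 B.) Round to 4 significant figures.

0.6239 MB = 623900 B and 0.006053 GiB = 6.49936 × 10^6 B.
623900 − 6.49936 × 10^6 ≈ -5.875 × 10^6 B.

-5.875 × 10^6 bytes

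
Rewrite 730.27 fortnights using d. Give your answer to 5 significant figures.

1 fortnight = 14.0000 d.
So 730.27 × 14.0000 ≈ 10224 d.

10224 d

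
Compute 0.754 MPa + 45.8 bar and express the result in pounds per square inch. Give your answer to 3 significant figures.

774 psi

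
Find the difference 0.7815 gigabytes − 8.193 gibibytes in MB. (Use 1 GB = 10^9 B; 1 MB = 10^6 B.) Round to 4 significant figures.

0.7815 GB = 781.500 MB and 8.193 GiB = 8797.17 MB.
781.500 − 8797.17 ≈ -8016 MB.

-8016 MB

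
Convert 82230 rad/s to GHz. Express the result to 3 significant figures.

1 radian per second = 1.59155e-10 gigahertz.
So 82230 × 1.59155e-10 ≈ 1.31e-5 GHz.

1.31e-5 gigahertz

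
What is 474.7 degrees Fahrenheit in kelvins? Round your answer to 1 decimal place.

519.1 K

K = (°F + 459.67) × 5/9.
Applying the formula gives 519.1 K.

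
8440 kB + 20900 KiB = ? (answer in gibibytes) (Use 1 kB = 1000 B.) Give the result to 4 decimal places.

0.0278 GiB

8440 kB = 0.00786036 GiB and 20900 KiB = 0.0199318 GiB.
0.00786036 + 0.0199318 ≈ 0.0278 GiB.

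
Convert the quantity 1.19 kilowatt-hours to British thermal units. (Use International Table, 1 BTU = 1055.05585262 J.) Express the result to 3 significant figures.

4060 BTU

1 kWh = 3412.14 British thermal units.
Then 1.19 × 3412.14 ≈ 4060 BTU.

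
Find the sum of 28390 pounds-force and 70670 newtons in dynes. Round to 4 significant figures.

28390 lbf = 1.26285e+10 dyn and 70670 N = 7.06700e+9 dyn.
1.26285e+10 + 7.06700e+9 ≈ 1.970e+10 dyn.

1.970e+10 dyn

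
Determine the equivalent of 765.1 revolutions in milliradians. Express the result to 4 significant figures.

1 rev = 6283.19 mrad.
765.1 × 6283.19 ≈ 4.807e+6 mrad.

4.807e+6 milliradians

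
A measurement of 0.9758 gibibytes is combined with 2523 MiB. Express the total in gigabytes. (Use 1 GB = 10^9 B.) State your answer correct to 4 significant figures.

0.9758 GiB = 1.04776 GB and 2523 MiB = 2.64556 GB.
1.04776 + 2.64556 ≈ 3.693 GB.

3.693 GB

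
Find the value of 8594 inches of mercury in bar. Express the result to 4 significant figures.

291.0 bar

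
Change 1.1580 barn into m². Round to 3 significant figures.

1.16e-28 square meters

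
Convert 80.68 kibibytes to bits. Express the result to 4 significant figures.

660900 bit

1 KiB = 8192.00 bits.
Then 80.68 × 8192.00 ≈ 660900 bit.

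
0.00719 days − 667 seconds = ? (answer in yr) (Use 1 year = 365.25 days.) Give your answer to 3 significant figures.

-1.45 × 10^-6 yr

0.00719 d = 1.96851 × 10^-5 yr and 667 s = 2.11360 × 10^-5 yr.
1.96851 × 10^-5 − 2.11360 × 10^-5 ≈ -1.45 × 10^-6 yr.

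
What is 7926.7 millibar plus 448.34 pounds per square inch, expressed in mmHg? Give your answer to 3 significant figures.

7926.7 mbar = 5945.51 mmHg and 448.34 psi = 23185.9 mmHg.
5945.51 + 23185.9 ≈ 29100 mmHg.

29100 millimeters of mercury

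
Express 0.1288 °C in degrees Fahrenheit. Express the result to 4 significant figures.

°C = (°F − 32) × 5/9.
Applying the formula gives 32.23 °F.

32.23 °F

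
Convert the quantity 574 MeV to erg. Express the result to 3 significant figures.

1 MeV = 1.60218e-6 erg.
So 574 × 1.60218e-6 ≈ 0.000920 erg.

0.000920 erg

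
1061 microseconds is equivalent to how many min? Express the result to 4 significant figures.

1 μs = 1.66667 × 10^-8 minutes.
Then 1061 × 1.66667 × 10^-8 ≈ 1.768 × 10^-5 min.

1.768 × 10^-5 min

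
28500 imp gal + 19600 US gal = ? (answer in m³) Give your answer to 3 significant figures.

204 cubic meters

28500 imp gal = 129.564 m³ and 19600 US gal = 74.1941 m³.
129.564 + 74.1941 ≈ 204 m³.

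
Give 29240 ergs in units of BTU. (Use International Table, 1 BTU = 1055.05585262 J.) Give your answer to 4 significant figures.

2.771e-6 BTU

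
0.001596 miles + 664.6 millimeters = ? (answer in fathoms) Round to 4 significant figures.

0.001596 mi = 1.40448 fathom and 664.6 mm = 0.363408 fathom.
1.40448 + 0.363408 ≈ 1.768 fathom.

1.768 fathom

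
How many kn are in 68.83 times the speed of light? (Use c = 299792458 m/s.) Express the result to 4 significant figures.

4.011e+10 kn

1 speed of light = 5.82750e+8 knots.
Thus 68.83 × 5.82750e+8 ≈ 4.011e+10 kn.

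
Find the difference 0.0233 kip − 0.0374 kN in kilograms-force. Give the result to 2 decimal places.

6.75 kgf

0.0233 kip = 10.5687 kgf and 0.0374 kN = 3.81374 kgf.
10.5687 − 3.81374 ≈ 6.75 kgf.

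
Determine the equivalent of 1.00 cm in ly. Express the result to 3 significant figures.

1.06e-18 ly

1 centimeter = 1.05700e-18 ly.
1.00 × 1.05700e-18 ≈ 1.06e-18 ly.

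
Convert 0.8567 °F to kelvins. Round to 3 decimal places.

255.848 kelvins

K = (°F + 459.67) × 5/9.
Applying the formula gives 255.848 K.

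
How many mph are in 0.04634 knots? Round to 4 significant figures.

1 kn = 1.15078 mph.
Thus 0.04634 × 1.15078 ≈ 0.05333 mph.

0.05333 mph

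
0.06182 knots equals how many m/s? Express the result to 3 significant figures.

1 kn = 0.514444 meters per second.
So 0.06182 × 0.514444 ≈ 0.0318 m/s.

0.0318 m/s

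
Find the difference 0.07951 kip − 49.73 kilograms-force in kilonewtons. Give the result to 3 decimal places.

-0.134 kilonewtons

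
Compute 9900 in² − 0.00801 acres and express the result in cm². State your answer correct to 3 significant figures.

9900 in² = 63870.8 cm² and 0.00801 acre = 324153 cm².
63870.8 − 324153 ≈ -260000 cm².

-260000 square centimeters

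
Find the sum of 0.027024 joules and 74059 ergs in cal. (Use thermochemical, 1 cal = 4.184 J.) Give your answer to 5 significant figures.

0.0082289 cal

0.027024 J = 0.00645889 cal and 74059 erg = 0.00177005 cal.
0.00645889 + 0.00177005 ≈ 0.0082289 cal.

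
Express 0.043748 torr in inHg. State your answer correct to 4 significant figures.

0.001722 inHg

1 torr = 0.0393701 inHg.
Then 0.043748 × 0.0393701 ≈ 0.001722 inHg.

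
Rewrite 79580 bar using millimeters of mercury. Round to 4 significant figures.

1 bar = 750.062 mmHg.
Thus 79580 × 750.062 ≈ 5.969 × 10^7 mmHg.

5.969 × 10^7 mmHg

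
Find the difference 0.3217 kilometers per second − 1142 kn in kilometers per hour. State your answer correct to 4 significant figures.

-956.9 km/h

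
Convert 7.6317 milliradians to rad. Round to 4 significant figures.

0.007632 rad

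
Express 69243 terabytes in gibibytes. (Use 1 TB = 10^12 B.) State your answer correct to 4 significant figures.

1 TB = 931.323 GiB.
Then 69243 × 931.323 ≈ 6.449e+7 GiB.

6.449e+7 GiB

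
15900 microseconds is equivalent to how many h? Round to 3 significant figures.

1 μs = 2.77778e-10 h.
So 15900 × 2.77778e-10 ≈ 4.42e-6 h.

4.42e-6 h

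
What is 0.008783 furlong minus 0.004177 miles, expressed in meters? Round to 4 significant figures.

0.008783 furlong = 1.76686 m and 0.004177 mi = 6.72223 m.
1.76686 − 6.72223 ≈ -4.955 m.

-4.955 m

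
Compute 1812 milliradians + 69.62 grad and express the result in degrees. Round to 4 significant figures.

1812 mrad = 103.820 ° and 69.62 grad = 62.6580 °.
103.820 + 62.6580 ≈ 166.5 °.

166.5 degrees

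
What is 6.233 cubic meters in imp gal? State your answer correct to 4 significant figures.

1371 imperial gallons

1 cubic meter = 219.969 imperial gallons.
Thus 6.233 × 219.969 ≈ 1371 imp gal.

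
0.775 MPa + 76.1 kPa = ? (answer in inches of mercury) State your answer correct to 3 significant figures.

251 inHg

0.775 MPa = 228.857 inHg and 76.1 kPa = 22.4723 inHg.
228.857 + 22.4723 ≈ 251 inHg.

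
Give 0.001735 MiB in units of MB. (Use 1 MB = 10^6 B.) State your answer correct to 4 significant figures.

0.001819 MB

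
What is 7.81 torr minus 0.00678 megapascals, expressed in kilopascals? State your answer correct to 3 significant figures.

7.81 torr = 1.04125 kPa and 0.00678 MPa = 6.78000 kPa.
1.04125 − 6.78000 ≈ -5.74 kPa.

-5.74 kPa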